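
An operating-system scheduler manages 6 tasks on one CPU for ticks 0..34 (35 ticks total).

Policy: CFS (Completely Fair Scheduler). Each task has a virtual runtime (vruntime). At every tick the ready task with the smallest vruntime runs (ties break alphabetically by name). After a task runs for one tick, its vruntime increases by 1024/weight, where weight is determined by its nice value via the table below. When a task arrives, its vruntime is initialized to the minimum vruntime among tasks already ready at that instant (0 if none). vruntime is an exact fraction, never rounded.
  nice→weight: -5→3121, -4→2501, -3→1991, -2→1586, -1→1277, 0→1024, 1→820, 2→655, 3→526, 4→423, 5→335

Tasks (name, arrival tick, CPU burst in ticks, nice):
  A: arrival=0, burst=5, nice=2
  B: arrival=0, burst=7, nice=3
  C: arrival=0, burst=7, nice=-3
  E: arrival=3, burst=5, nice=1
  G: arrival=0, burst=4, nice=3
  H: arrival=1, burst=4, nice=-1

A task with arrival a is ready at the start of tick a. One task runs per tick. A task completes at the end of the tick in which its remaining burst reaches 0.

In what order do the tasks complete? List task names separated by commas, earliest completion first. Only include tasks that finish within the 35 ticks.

completion order = H, C, E, G, A, B

t=0: vr[A=0 B=0 C=0 G=0] → run A
t=1: vr[A=1024/655 B=0 C=0 G=0 H=0] → run B
t=2: vr[A=1024/655 B=512/263 C=0 G=0 H=0] → run C
t=3: vr[A=1024/655 B=512/263 C=1024/1991 E=0 G=0 H=0] → run E
t=4: vr[A=1024/655 B=512/263 C=1024/1991 E=256/205 G=0 H=0] → run G
t=5: vr[A=1024/655 B=512/263 C=1024/1991 E=256/205 G=512/263 H=0] → run H
t=6: vr[A=1024/655 B=512/263 C=1024/1991 E=256/205 G=512/263 H=1024/1277] → run C
t=7: vr[A=1024/655 B=512/263 C=2048/1991 E=256/205 G=512/263 H=1024/1277] → run H
t=8: vr[A=1024/655 B=512/263 C=2048/1991 E=256/205 G=512/263 H=2048/1277] → run C
t=9: vr[A=1024/655 B=512/263 C=3072/1991 E=256/205 G=512/263 H=2048/1277] → run E
t=10: vr[A=1024/655 B=512/263 C=3072/1991 E=512/205 G=512/263 H=2048/1277] → run C
t=11: vr[A=1024/655 B=512/263 C=4096/1991 E=512/205 G=512/263 H=2048/1277] → run A
t=12: vr[A=2048/655 B=512/263 C=4096/1991 E=512/205 G=512/263 H=2048/1277] → run H
t=13: vr[A=2048/655 B=512/263 C=4096/1991 E=512/205 G=512/263 H=3072/1277] → run B
t=14: vr[A=2048/655 B=1024/263 C=4096/1991 E=512/205 G=512/263 H=3072/1277] → run G
t=15: vr[A=2048/655 B=1024/263 C=4096/1991 E=512/205 G=1024/263 H=3072/1277] → run C
t=16: vr[A=2048/655 B=1024/263 C=5120/1991 E=512/205 G=1024/263 H=3072/1277] → run H
t=17: vr[A=2048/655 B=1024/263 C=5120/1991 E=512/205 G=1024/263] → run E
t=18: vr[A=2048/655 B=1024/263 C=5120/1991 E=768/205 G=1024/263] → run C
t=19: vr[A=2048/655 B=1024/263 C=6144/1991 E=768/205 G=1024/263] → run C
t=20: vr[A=2048/655 B=1024/263 E=768/205 G=1024/263] → run A
t=21: vr[A=3072/655 B=1024/263 E=768/205 G=1024/263] → run E
t=22: vr[A=3072/655 B=1024/263 E=1024/205 G=1024/263] → run B
t=23: vr[A=3072/655 B=1536/263 E=1024/205 G=1024/263] → run G
t=24: vr[A=3072/655 B=1536/263 E=1024/205 G=1536/263] → run A
t=25: vr[A=4096/655 B=1536/263 E=1024/205 G=1536/263] → run E
t=26: vr[A=4096/655 B=1536/263 G=1536/263] → run B
t=27: vr[A=4096/655 B=2048/263 G=1536/263] → run G
t=28: vr[A=4096/655 B=2048/263] → run A
t=29: vr[B=2048/263] → run B
t=30: vr[B=2560/263] → run B
t=31: vr[B=3072/263] → run B
t=32: (idle)
t=33: (idle)
t=34: (idle)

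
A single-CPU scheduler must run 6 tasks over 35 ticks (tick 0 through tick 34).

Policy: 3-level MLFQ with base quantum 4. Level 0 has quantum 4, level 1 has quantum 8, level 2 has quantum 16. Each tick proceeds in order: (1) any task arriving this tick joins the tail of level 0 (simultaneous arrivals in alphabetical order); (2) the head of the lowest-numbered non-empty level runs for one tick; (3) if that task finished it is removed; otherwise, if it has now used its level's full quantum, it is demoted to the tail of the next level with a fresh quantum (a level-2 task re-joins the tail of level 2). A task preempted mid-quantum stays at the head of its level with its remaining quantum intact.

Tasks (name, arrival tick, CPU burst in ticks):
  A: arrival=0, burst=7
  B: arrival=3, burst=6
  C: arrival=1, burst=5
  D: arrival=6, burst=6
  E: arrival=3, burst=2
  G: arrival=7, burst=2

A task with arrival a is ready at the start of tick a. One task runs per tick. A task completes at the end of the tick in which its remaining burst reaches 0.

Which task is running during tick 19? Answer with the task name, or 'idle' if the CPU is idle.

t=0: L0/L1/L2 = A/-/- → run A
t=1: L0/L1/L2 = AC/-/- → run A
t=2: L0/L1/L2 = AC/-/- → run A
t=3: L0/L1/L2 = ACBE/-/- → run A
t=4: L0/L1/L2 = CBE/A/- → run C
t=5: L0/L1/L2 = CBE/A/- → run C
t=6: L0/L1/L2 = CBED/A/- → run C
t=7: L0/L1/L2 = CBEDG/A/- → run C
t=8: L0/L1/L2 = BEDG/AC/- → run B
t=9: L0/L1/L2 = BEDG/AC/- → run B
t=10: L0/L1/L2 = BEDG/AC/- → run B
t=11: L0/L1/L2 = BEDG/AC/- → run B
t=12: L0/L1/L2 = EDG/ACB/- → run E
t=13: L0/L1/L2 = EDG/ACB/- → run E
t=14: L0/L1/L2 = DG/ACB/- → run D
t=15: L0/L1/L2 = DG/ACB/- → run D
t=16: L0/L1/L2 = DG/ACB/- → run D
t=17: L0/L1/L2 = DG/ACB/- → run D
t=18: L0/L1/L2 = G/ACBD/- → run G
t=19: L0/L1/L2 = G/ACBD/- → run G
t=20: L0/L1/L2 = -/ACBD/- → run A
t=21: L0/L1/L2 = -/ACBD/- → run A
t=22: L0/L1/L2 = -/ACBD/- → run A
t=23: L0/L1/L2 = -/CBD/- → run C
t=24: L0/L1/L2 = -/BD/- → run B
t=25: L0/L1/L2 = -/BD/- → run B
t=26: L0/L1/L2 = -/D/- → run D
t=27: L0/L1/L2 = -/D/- → run D
t=28: (idle)
t=29: (idle)
t=30: (idle)
t=31: (idle)
t=32: (idle)
t=33: (idle)
t=34: (idle)

running at tick 19 = G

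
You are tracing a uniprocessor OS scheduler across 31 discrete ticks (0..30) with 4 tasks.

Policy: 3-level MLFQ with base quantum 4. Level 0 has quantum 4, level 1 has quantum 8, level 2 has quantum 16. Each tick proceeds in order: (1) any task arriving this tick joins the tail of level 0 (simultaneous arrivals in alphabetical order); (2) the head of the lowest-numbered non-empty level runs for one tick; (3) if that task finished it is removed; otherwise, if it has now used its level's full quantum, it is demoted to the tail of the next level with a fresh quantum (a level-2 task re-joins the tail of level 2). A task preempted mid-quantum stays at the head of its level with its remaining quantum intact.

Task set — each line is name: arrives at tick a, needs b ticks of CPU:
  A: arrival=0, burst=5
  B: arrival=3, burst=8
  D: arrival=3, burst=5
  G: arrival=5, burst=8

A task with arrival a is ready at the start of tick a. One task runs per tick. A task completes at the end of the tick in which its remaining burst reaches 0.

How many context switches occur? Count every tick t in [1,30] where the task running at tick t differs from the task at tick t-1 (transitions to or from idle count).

t=0: L0/L1/L2 = A/-/- → run A
t=1: L0/L1/L2 = A/-/- → run A
t=2: L0/L1/L2 = A/-/- → run A
t=3: L0/L1/L2 = ABD/-/- → run A
t=4: L0/L1/L2 = BD/A/- → run B
t=5: L0/L1/L2 = BDG/A/- → run B
t=6: L0/L1/L2 = BDG/A/- → run B
t=7: L0/L1/L2 = BDG/A/- → run B
t=8: L0/L1/L2 = DG/AB/- → run D
t=9: L0/L1/L2 = DG/AB/- → run D
t=10: L0/L1/L2 = DG/AB/- → run D
t=11: L0/L1/L2 = DG/AB/- → run D
t=12: L0/L1/L2 = G/ABD/- → run G
t=13: L0/L1/L2 = G/ABD/- → run G
t=14: L0/L1/L2 = G/ABD/- → run G
t=15: L0/L1/L2 = G/ABD/- → run G
t=16: L0/L1/L2 = -/ABDG/- → run A
t=17: L0/L1/L2 = -/BDG/- → run B
t=18: L0/L1/L2 = -/BDG/- → run B
t=19: L0/L1/L2 = -/BDG/- → run B
t=20: L0/L1/L2 = -/BDG/- → run B
t=21: L0/L1/L2 = -/DG/- → run D
t=22: L0/L1/L2 = -/G/- → run G
t=23: L0/L1/L2 = -/G/- → run G
t=24: L0/L1/L2 = -/G/- → run G
t=25: L0/L1/L2 = -/G/- → run G
t=26: (idle)
t=27: (idle)
t=28: (idle)
t=29: (idle)
t=30: (idle)

context switches = 8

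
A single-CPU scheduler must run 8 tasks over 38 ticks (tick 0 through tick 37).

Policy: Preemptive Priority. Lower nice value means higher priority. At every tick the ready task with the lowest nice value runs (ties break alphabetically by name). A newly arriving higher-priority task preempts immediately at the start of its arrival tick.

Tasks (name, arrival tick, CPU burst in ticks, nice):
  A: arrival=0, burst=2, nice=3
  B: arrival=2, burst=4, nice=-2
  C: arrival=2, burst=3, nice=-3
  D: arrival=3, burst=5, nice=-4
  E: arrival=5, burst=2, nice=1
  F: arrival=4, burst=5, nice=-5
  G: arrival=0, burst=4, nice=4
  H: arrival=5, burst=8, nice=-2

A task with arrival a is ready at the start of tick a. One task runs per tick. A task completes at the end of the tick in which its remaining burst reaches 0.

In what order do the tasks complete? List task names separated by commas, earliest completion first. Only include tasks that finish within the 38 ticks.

t=0: ready={A,G} → run A
t=1: ready={A,G} → run A
t=2: ready={B,C,G} → run C
t=3: ready={B,C,D,G} → run D
t=4: ready={B,C,D,F,G} → run F
t=5: ready={B,C,D,E,F,G,H} → run F
t=6: ready={B,C,D,E,F,G,H} → run F
t=7: ready={B,C,D,E,F,G,H} → run F
t=8: ready={B,C,D,E,F,G,H} → run F
t=9: ready={B,C,D,E,G,H} → run D
t=10: ready={B,C,D,E,G,H} → run D
t=11: ready={B,C,D,E,G,H} → run D
t=12: ready={B,C,D,E,G,H} → run D
t=13: ready={B,C,E,G,H} → run C
t=14: ready={B,C,E,G,H} → run C
t=15: ready={B,E,G,H} → run B
t=16: ready={B,E,G,H} → run B
t=17: ready={B,E,G,H} → run B
t=18: ready={B,E,G,H} → run B
t=19: ready={E,G,H} → run H
t=20: ready={E,G,H} → run H
t=21: ready={E,G,H} → run H
t=22: ready={E,G,H} → run H
t=23: ready={E,G,H} → run H
t=24: ready={E,G,H} → run H
t=25: ready={E,G,H} → run H
t=26: ready={E,G,H} → run H
t=27: ready={E,G} → run E
t=28: ready={E,G} → run E
t=29: ready={G} → run G
t=30: ready={G} → run G
t=31: ready={G} → run G
t=32: ready={G} → run G
t=33: (idle)
t=34: (idle)
t=35: (idle)
t=36: (idle)
t=37: (idle)

completion order = A, F, D, C, B, H, E, G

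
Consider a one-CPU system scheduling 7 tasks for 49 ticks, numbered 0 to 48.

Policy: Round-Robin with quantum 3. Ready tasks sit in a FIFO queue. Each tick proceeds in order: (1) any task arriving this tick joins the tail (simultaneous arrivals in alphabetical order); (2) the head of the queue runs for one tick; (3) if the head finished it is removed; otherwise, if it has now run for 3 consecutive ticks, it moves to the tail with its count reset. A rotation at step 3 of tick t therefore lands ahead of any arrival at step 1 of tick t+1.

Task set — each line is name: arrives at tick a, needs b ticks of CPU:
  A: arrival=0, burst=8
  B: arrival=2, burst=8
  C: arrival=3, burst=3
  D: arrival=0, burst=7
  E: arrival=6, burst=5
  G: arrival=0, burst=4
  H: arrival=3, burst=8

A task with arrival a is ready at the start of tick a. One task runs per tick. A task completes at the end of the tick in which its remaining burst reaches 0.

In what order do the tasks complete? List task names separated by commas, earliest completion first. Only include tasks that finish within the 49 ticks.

completion order = C, G, A, D, E, B, H

t=0: queue=[A,D,G] q_used=0 → run A
t=1: queue=[A,D,G] q_used=1 → run A
t=2: queue=[A,D,G,B] q_used=2 → run A
t=3: queue=[D,G,B,A,C,H] q_used=0 → run D
t=4: queue=[D,G,B,A,C,H] q_used=1 → run D
t=5: queue=[D,G,B,A,C,H] q_used=2 → run D
t=6: queue=[G,B,A,C,H,D,E] q_used=0 → run G
t=7: queue=[G,B,A,C,H,D,E] q_used=1 → run G
t=8: queue=[G,B,A,C,H,D,E] q_used=2 → run G
t=9: queue=[B,A,C,H,D,E,G] q_used=0 → run B
t=10: queue=[B,A,C,H,D,E,G] q_used=1 → run B
t=11: queue=[B,A,C,H,D,E,G] q_used=2 → run B
t=12: queue=[A,C,H,D,E,G,B] q_used=0 → run A
t=13: queue=[A,C,H,D,E,G,B] q_used=1 → run A
t=14: queue=[A,C,H,D,E,G,B] q_used=2 → run A
t=15: queue=[C,H,D,E,G,B,A] q_used=0 → run C
t=16: queue=[C,H,D,E,G,B,A] q_used=1 → run C
t=17: queue=[C,H,D,E,G,B,A] q_used=2 → run C
t=18: queue=[H,D,E,G,B,A] q_used=0 → run H
t=19: queue=[H,D,E,G,B,A] q_used=1 → run H
t=20: queue=[H,D,E,G,B,A] q_used=2 → run H
t=21: queue=[D,E,G,B,A,H] q_used=0 → run D
t=22: queue=[D,E,G,B,A,H] q_used=1 → run D
t=23: queue=[D,E,G,B,A,H] q_used=2 → run D
t=24: queue=[E,G,B,A,H,D] q_used=0 → run E
t=25: queue=[E,G,B,A,H,D] q_used=1 → run E
t=26: queue=[E,G,B,A,H,D] q_used=2 → run E
t=27: queue=[G,B,A,H,D,E] q_used=0 → run G
t=28: queue=[B,A,H,D,E] q_used=0 → run B
t=29: queue=[B,A,H,D,E] q_used=1 → run B
t=30: queue=[B,A,H,D,E] q_used=2 → run B
t=31: queue=[A,H,D,E,B] q_used=0 → run A
t=32: queue=[A,H,D,E,B] q_used=1 → run A
t=33: queue=[H,D,E,B] q_used=0 → run H
t=34: queue=[H,D,E,B] q_used=1 → run H
t=35: queue=[H,D,E,B] q_used=2 → run H
t=36: queue=[D,E,B,H] q_used=0 → run D
t=37: queue=[E,B,H] q_used=0 → run E
t=38: queue=[E,B,H] q_used=1 → run E
t=39: queue=[B,H] q_used=0 → run B
t=40: queue=[B,H] q_used=1 → run B
t=41: queue=[H] q_used=0 → run H
t=42: queue=[H] q_used=1 → run H
t=43: (idle)
t=44: (idle)
t=45: (idle)
t=46: (idle)
t=47: (idle)
t=48: (idle)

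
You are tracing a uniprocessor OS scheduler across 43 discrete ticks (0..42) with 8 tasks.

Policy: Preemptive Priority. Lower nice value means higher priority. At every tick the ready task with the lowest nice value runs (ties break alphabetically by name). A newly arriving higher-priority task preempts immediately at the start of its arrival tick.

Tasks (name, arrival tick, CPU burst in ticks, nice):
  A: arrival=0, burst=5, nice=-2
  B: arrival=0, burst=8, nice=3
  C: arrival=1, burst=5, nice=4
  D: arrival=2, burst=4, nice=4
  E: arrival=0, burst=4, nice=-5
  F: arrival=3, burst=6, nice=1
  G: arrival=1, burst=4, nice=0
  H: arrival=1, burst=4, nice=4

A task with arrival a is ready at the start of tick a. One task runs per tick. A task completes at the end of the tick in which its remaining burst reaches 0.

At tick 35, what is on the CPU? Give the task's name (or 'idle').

t=0: ready={A,B,E} → run E
t=1: ready={A,B,C,E,G,H} → run E
t=2: ready={A,B,C,D,E,G,H} → run E
t=3: ready={A,B,C,D,E,F,G,H} → run E
t=4: ready={A,B,C,D,F,G,H} → run A
t=5: ready={A,B,C,D,F,G,H} → run A
t=6: ready={A,B,C,D,F,G,H} → run A
t=7: ready={A,B,C,D,F,G,H} → run A
t=8: ready={A,B,C,D,F,G,H} → run A
t=9: ready={B,C,D,F,G,H} → run G
t=10: ready={B,C,D,F,G,H} → run G
t=11: ready={B,C,D,F,G,H} → run G
t=12: ready={B,C,D,F,G,H} → run G
t=13: ready={B,C,D,F,H} → run F
t=14: ready={B,C,D,F,H} → run F
t=15: ready={B,C,D,F,H} → run F
t=16: ready={B,C,D,F,H} → run F
t=17: ready={B,C,D,F,H} → run F
t=18: ready={B,C,D,F,H} → run F
t=19: ready={B,C,D,H} → run B
t=20: ready={B,C,D,H} → run B
t=21: ready={B,C,D,H} → run B
t=22: ready={B,C,D,H} → run B
t=23: ready={B,C,D,H} → run B
t=24: ready={B,C,D,H} → run B
t=25: ready={B,C,D,H} → run B
t=26: ready={B,C,D,H} → run B
t=27: ready={C,D,H} → run C
t=28: ready={C,D,H} → run C
t=29: ready={C,D,H} → run C
t=30: ready={C,D,H} → run C
t=31: ready={C,D,H} → run C
t=32: ready={D,H} → run D
t=33: ready={D,H} → run D
t=34: ready={D,H} → run D
t=35: ready={D,H} → run D
t=36: ready={H} → run H
t=37: ready={H} → run H
t=38: ready={H} → run H
t=39: ready={H} → run H
t=40: (idle)
t=41: (idle)
t=42: (idle)

running at tick 35 = D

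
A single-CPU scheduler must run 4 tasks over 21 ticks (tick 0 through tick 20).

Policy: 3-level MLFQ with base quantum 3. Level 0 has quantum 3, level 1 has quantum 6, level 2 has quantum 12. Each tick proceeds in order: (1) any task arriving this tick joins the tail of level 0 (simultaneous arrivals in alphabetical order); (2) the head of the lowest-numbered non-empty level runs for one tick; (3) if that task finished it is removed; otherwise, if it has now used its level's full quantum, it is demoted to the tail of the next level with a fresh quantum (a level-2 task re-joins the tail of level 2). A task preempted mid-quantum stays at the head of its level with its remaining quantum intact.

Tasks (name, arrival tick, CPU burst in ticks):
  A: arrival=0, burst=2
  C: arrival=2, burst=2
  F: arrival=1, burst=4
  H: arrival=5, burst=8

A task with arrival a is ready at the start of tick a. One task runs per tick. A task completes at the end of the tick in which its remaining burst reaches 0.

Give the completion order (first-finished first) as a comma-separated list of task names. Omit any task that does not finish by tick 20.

t=0: L0/L1/L2 = A/-/- → run A
t=1: L0/L1/L2 = AF/-/- → run A
t=2: L0/L1/L2 = FC/-/- → run F
t=3: L0/L1/L2 = FC/-/- → run F
t=4: L0/L1/L2 = FC/-/- → run F
t=5: L0/L1/L2 = CH/F/- → run C
t=6: L0/L1/L2 = CH/F/- → run C
t=7: L0/L1/L2 = H/F/- → run H
t=8: L0/L1/L2 = H/F/- → run H
t=9: L0/L1/L2 = H/F/- → run H
t=10: L0/L1/L2 = -/FH/- → run F
t=11: L0/L1/L2 = -/H/- → run H
t=12: L0/L1/L2 = -/H/- → run H
t=13: L0/L1/L2 = -/H/- → run H
t=14: L0/L1/L2 = -/H/- → run H
t=15: L0/L1/L2 = -/H/- → run H
t=16: (idle)
t=17: (idle)
t=18: (idle)
t=19: (idle)
t=20: (idle)

completion order = A, C, F, H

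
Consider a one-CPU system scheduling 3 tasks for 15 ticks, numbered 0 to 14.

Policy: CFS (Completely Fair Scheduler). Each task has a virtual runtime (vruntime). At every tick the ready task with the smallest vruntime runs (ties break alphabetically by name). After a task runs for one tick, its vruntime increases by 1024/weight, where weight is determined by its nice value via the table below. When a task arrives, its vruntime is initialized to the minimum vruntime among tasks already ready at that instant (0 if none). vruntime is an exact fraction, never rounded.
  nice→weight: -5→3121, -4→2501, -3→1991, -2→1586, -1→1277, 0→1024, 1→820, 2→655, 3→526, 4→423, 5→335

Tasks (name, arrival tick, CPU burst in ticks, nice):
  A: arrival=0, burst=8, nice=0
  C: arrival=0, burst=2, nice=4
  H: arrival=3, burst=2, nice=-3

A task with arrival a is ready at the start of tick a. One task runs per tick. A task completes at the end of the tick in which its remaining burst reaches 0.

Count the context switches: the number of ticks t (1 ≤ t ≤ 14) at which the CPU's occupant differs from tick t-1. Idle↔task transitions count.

context switches = 7

t=0: vr[A=0 C=0] → run A
t=1: vr[A=1 C=0] → run C
t=2: vr[A=1 C=1024/423] → run A
t=3: vr[A=2 C=1024/423 H=2] → run A
t=4: vr[A=3 C=1024/423 H=2] → run H
t=5: vr[A=3 C=1024/423 H=5006/1991] → run C
t=6: vr[A=3 H=5006/1991] → run H
t=7: vr[A=3] → run A
t=8: vr[A=4] → run A
t=9: vr[A=5] → run A
t=10: vr[A=6] → run A
t=11: vr[A=7] → run A
t=12: (idle)
t=13: (idle)
t=14: (idle)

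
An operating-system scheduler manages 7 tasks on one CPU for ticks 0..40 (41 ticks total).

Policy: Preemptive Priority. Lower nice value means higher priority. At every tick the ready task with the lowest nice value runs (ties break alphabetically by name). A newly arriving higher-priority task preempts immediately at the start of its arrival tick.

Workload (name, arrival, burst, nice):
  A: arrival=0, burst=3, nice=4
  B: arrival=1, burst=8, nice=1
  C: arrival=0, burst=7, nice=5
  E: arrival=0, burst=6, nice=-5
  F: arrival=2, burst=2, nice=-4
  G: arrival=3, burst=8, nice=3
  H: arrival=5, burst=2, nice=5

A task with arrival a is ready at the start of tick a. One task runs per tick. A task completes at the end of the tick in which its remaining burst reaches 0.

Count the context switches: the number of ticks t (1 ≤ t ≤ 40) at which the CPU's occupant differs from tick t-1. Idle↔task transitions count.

context switches = 7

t=0: ready={A,C,E} → run E
t=1: ready={A,B,C,E} → run E
t=2: ready={A,B,C,E,F} → run E
t=3: ready={A,B,C,E,F,G} → run E
t=4: ready={A,B,C,E,F,G} → run E
t=5: ready={A,B,C,E,F,G,H} → run E
t=6: ready={A,B,C,F,G,H} → run F
t=7: ready={A,B,C,F,G,H} → run F
t=8: ready={A,B,C,G,H} → run B
t=9: ready={A,B,C,G,H} → run B
t=10: ready={A,B,C,G,H} → run B
t=11: ready={A,B,C,G,H} → run B
t=12: ready={A,B,C,G,H} → run B
t=13: ready={A,B,C,G,H} → run B
t=14: ready={A,B,C,G,H} → run B
t=15: ready={A,B,C,G,H} → run B
t=16: ready={A,C,G,H} → run G
t=17: ready={A,C,G,H} → run G
t=18: ready={A,C,G,H} → run G
t=19: ready={A,C,G,H} → run G
t=20: ready={A,C,G,H} → run G
t=21: ready={A,C,G,H} → run G
t=22: ready={A,C,G,H} → run G
t=23: ready={A,C,G,H} → run G
t=24: ready={A,C,H} → run A
t=25: ready={A,C,H} → run A
t=26: ready={A,C,H} → run A
t=27: ready={C,H} → run C
t=28: ready={C,H} → run C
t=29: ready={C,H} → run C
t=30: ready={C,H} → run C
t=31: ready={C,H} → run C
t=32: ready={C,H} → run C
t=33: ready={C,H} → run C
t=34: ready={H} → run H
t=35: ready={H} → run H
t=36: (idle)
t=37: (idle)
t=38: (idle)
t=39: (idle)
t=40: (idle)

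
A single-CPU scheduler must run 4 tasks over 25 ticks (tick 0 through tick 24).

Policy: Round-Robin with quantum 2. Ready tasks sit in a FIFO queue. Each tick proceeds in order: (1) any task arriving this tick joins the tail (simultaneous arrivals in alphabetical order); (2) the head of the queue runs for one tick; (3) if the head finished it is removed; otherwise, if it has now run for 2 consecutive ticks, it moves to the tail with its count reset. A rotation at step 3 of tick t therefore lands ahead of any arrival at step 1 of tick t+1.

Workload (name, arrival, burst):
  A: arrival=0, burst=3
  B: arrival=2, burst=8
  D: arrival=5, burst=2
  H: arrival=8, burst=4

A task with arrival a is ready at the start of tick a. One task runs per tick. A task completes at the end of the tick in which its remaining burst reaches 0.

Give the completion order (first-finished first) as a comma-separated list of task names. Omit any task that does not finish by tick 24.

t=0: queue=[A] q_used=0 → run A
t=1: queue=[A] q_used=1 → run A
t=2: queue=[A,B] q_used=0 → run A
t=3: queue=[B] q_used=0 → run B
t=4: queue=[B] q_used=1 → run B
t=5: queue=[B,D] q_used=0 → run B
t=6: queue=[B,D] q_used=1 → run B
t=7: queue=[D,B] q_used=0 → run D
t=8: queue=[D,B,H] q_used=1 → run D
t=9: queue=[B,H] q_used=0 → run B
t=10: queue=[B,H] q_used=1 → run B
t=11: queue=[H,B] q_used=0 → run H
t=12: queue=[H,B] q_used=1 → run H
t=13: queue=[B,H] q_used=0 → run B
t=14: queue=[B,H] q_used=1 → run B
t=15: queue=[H] q_used=0 → run H
t=16: queue=[H] q_used=1 → run H
t=17: (idle)
t=18: (idle)
t=19: (idle)
t=20: (idle)
t=21: (idle)
t=22: (idle)
t=23: (idle)
t=24: (idle)

completion order = A, D, B, H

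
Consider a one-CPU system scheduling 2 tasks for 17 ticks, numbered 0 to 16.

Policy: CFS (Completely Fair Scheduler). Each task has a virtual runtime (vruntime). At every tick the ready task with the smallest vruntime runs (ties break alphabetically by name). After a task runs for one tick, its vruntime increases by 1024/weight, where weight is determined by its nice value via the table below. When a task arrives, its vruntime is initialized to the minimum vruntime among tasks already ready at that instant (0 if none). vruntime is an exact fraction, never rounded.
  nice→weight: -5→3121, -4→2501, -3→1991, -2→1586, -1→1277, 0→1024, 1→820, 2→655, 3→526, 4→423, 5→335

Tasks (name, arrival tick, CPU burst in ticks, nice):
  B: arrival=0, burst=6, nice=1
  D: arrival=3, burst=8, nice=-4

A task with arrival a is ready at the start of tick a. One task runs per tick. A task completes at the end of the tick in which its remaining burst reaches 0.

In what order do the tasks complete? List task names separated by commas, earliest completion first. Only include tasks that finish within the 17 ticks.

t=0: vr[B=0] → run B
t=1: vr[B=256/205] → run B
t=2: vr[B=512/205] → run B
t=3: vr[B=768/205 D=768/205] → run B
t=4: vr[B=1024/205 D=768/205] → run D
t=5: vr[B=1024/205 D=51968/12505] → run D
t=6: vr[B=1024/205 D=57088/12505] → run D
t=7: vr[B=1024/205 D=62208/12505] → run D
t=8: vr[B=1024/205 D=67328/12505] → run B
t=9: vr[B=256/41 D=67328/12505] → run D
t=10: vr[B=256/41 D=72448/12505] → run D
t=11: vr[B=256/41 D=77568/12505] → run D
t=12: vr[B=256/41 D=82688/12505] → run B
t=13: vr[D=82688/12505] → run D
t=14: (idle)
t=15: (idle)
t=16: (idle)

completion order = B, D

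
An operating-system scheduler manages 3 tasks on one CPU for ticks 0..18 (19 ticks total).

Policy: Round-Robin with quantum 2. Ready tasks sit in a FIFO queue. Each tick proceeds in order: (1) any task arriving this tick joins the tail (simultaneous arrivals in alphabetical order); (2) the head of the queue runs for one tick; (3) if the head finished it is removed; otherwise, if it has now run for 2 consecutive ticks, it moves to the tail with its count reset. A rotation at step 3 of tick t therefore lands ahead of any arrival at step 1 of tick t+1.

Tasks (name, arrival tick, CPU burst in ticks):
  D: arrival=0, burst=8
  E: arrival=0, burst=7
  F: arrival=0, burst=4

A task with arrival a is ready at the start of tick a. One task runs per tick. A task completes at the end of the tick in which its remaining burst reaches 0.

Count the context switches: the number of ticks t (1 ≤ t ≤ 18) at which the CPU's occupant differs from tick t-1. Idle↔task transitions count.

context switches = 9

t=0: queue=[D,E,F] q_used=0 → run D
t=1: queue=[D,E,F] q_used=1 → run D
t=2: queue=[E,F,D] q_used=0 → run E
t=3: queue=[E,F,D] q_used=1 → run E
t=4: queue=[F,D,E] q_used=0 → run F
t=5: queue=[F,D,E] q_used=1 → run F
t=6: queue=[D,E,F] q_used=0 → run D
t=7: queue=[D,E,F] q_used=1 → run D
t=8: queue=[E,F,D] q_used=0 → run E
t=9: queue=[E,F,D] q_used=1 → run E
t=10: queue=[F,D,E] q_used=0 → run F
t=11: queue=[F,D,E] q_used=1 → run F
t=12: queue=[D,E] q_used=0 → run D
t=13: queue=[D,E] q_used=1 → run D
t=14: queue=[E,D] q_used=0 → run E
t=15: queue=[E,D] q_used=1 → run E
t=16: queue=[D,E] q_used=0 → run D
t=17: queue=[D,E] q_used=1 → run D
t=18: queue=[E] q_used=0 → run E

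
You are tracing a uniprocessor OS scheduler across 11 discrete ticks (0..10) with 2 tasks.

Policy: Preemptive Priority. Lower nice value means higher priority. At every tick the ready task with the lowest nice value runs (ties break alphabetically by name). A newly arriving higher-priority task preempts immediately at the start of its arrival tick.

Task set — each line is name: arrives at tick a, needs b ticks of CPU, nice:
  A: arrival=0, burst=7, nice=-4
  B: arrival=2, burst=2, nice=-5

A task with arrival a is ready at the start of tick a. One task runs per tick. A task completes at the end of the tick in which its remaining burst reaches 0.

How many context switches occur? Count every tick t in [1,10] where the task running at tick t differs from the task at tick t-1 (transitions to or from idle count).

t=0: ready={A} → run A
t=1: ready={A} → run A
t=2: ready={A,B} → run B
t=3: ready={A,B} → run B
t=4: ready={A} → run A
t=5: ready={A} → run A
t=6: ready={A} → run A
t=7: ready={A} → run A
t=8: ready={A} → run A
t=9: (idle)
t=10: (idle)

context switches = 3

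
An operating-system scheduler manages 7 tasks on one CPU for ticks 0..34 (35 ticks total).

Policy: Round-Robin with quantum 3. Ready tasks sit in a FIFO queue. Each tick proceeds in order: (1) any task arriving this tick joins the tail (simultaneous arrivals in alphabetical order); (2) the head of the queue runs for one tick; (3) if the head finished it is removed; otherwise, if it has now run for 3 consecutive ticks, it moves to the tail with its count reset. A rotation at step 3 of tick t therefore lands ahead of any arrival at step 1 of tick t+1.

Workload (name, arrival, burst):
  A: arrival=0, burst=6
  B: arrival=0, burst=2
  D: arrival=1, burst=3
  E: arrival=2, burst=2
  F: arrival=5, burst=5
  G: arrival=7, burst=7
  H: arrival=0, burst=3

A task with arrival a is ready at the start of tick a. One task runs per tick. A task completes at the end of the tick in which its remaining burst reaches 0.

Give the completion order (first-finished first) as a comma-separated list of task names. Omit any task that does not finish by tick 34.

t=0: queue=[A,B,H] q_used=0 → run A
t=1: queue=[A,B,H,D] q_used=1 → run A
t=2: queue=[A,B,H,D,E] q_used=2 → run A
t=3: queue=[B,H,D,E,A] q_used=0 → run B
t=4: queue=[B,H,D,E,A] q_used=1 → run B
t=5: queue=[H,D,E,A,F] q_used=0 → run H
t=6: queue=[H,D,E,A,F] q_used=1 → run H
t=7: queue=[H,D,E,A,F,G] q_used=2 → run H
t=8: queue=[D,E,A,F,G] q_used=0 → run D
t=9: queue=[D,E,A,F,G] q_used=1 → run D
t=10: queue=[D,E,A,F,G] q_used=2 → run D
t=11: queue=[E,A,F,G] q_used=0 → run E
t=12: queue=[E,A,F,G] q_used=1 → run E
t=13: queue=[A,F,G] q_used=0 → run A
t=14: queue=[A,F,G] q_used=1 → run A
t=15: queue=[A,F,G] q_used=2 → run A
t=16: queue=[F,G] q_used=0 → run F
t=17: queue=[F,G] q_used=1 → run F
t=18: queue=[F,G] q_used=2 → run F
t=19: queue=[G,F] q_used=0 → run G
t=20: queue=[G,F] q_used=1 → run G
t=21: queue=[G,F] q_used=2 → run G
t=22: queue=[F,G] q_used=0 → run F
t=23: queue=[F,G] q_used=1 → run F
t=24: queue=[G] q_used=0 → run G
t=25: queue=[G] q_used=1 → run G
t=26: queue=[G] q_used=2 → run G
t=27: queue=[G] q_used=0 → run G
t=28: (idle)
t=29: (idle)
t=30: (idle)
t=31: (idle)
t=32: (idle)
t=33: (idle)
t=34: (idle)

completion order = B, H, D, E, A, F, G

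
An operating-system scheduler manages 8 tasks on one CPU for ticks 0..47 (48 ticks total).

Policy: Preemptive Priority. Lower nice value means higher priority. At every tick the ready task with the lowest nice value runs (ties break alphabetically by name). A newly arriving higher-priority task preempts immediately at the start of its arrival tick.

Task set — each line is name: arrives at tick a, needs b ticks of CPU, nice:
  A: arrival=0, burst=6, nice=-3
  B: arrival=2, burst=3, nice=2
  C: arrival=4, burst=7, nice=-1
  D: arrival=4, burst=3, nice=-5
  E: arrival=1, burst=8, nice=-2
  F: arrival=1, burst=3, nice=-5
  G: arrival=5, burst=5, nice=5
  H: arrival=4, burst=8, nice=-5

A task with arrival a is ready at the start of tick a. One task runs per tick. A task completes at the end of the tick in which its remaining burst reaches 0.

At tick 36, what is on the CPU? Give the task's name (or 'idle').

t=0: ready={A} → run A
t=1: ready={A,E,F} → run F
t=2: ready={A,B,E,F} → run F
t=3: ready={A,B,E,F} → run F
t=4: ready={A,B,C,D,E,H} → run D
t=5: ready={A,B,C,D,E,G,H} → run D
t=6: ready={A,B,C,D,E,G,H} → run D
t=7: ready={A,B,C,E,G,H} → run H
t=8: ready={A,B,C,E,G,H} → run H
t=9: ready={A,B,C,E,G,H} → run H
t=10: ready={A,B,C,E,G,H} → run H
t=11: ready={A,B,C,E,G,H} → run H
t=12: ready={A,B,C,E,G,H} → run H
t=13: ready={A,B,C,E,G,H} → run H
t=14: ready={A,B,C,E,G,H} → run H
t=15: ready={A,B,C,E,G} → run A
t=16: ready={A,B,C,E,G} → run A
t=17: ready={A,B,C,E,G} → run A
t=18: ready={A,B,C,E,G} → run A
t=19: ready={A,B,C,E,G} → run A
t=20: ready={B,C,E,G} → run E
t=21: ready={B,C,E,G} → run E
t=22: ready={B,C,E,G} → run E
t=23: ready={B,C,E,G} → run E
t=24: ready={B,C,E,G} → run E
t=25: ready={B,C,E,G} → run E
t=26: ready={B,C,E,G} → run E
t=27: ready={B,C,E,G} → run E
t=28: ready={B,C,G} → run C
t=29: ready={B,C,G} → run C
t=30: ready={B,C,G} → run C
t=31: ready={B,C,G} → run C
t=32: ready={B,C,G} → run C
t=33: ready={B,C,G} → run C
t=34: ready={B,C,G} → run C
t=35: ready={B,G} → run B
t=36: ready={B,G} → run B
t=37: ready={B,G} → run B
t=38: ready={G} → run G
t=39: ready={G} → run G
t=40: ready={G} → run G
t=41: ready={G} → run G
t=42: ready={G} → run G
t=43: (idle)
t=44: (idle)
t=45: (idle)
t=46: (idle)
t=47: (idle)

running at tick 36 = B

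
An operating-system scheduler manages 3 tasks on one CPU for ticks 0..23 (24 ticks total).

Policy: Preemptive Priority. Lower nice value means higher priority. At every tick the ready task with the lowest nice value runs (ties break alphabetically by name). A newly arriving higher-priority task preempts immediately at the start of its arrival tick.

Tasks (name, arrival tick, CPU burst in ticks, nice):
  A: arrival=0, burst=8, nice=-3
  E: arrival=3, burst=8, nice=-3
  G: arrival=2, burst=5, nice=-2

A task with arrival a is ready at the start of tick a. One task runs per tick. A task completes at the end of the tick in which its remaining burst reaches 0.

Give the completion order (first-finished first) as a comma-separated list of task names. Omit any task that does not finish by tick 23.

completion order = A, E, G

t=0: ready={A} → run A
t=1: ready={A} → run A
t=2: ready={A,G} → run A
t=3: ready={A,E,G} → run A
t=4: ready={A,E,G} → run A
t=5: ready={A,E,G} → run A
t=6: ready={A,E,G} → run A
t=7: ready={A,E,G} → run A
t=8: ready={E,G} → run E
t=9: ready={E,G} → run E
t=10: ready={E,G} → run E
t=11: ready={E,G} → run E
t=12: ready={E,G} → run E
t=13: ready={E,G} → run E
t=14: ready={E,G} → run E
t=15: ready={E,G} → run E
t=16: ready={G} → run G
t=17: ready={G} → run G
t=18: ready={G} → run G
t=19: ready={G} → run G
t=20: ready={G} → run G
t=21: (idle)
t=22: (idle)
t=23: (idle)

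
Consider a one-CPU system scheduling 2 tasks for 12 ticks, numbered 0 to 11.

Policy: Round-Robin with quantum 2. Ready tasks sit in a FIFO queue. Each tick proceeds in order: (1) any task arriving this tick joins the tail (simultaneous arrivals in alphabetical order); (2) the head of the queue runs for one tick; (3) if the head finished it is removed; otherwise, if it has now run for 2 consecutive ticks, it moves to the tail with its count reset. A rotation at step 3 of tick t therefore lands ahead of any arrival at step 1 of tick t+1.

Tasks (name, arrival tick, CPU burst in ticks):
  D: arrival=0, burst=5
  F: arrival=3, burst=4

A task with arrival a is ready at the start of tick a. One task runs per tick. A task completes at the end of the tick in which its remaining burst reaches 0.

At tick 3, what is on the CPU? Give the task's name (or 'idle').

t=0: queue=[D] q_used=0 → run D
t=1: queue=[D] q_used=1 → run D
t=2: queue=[D] q_used=0 → run D
t=3: queue=[D,F] q_used=1 → run D
t=4: queue=[F,D] q_used=0 → run F
t=5: queue=[F,D] q_used=1 → run F
t=6: queue=[D,F] q_used=0 → run D
t=7: queue=[F] q_used=0 → run F
t=8: queue=[F] q_used=1 → run F
t=9: (idle)
t=10: (idle)
t=11: (idle)

running at tick 3 = D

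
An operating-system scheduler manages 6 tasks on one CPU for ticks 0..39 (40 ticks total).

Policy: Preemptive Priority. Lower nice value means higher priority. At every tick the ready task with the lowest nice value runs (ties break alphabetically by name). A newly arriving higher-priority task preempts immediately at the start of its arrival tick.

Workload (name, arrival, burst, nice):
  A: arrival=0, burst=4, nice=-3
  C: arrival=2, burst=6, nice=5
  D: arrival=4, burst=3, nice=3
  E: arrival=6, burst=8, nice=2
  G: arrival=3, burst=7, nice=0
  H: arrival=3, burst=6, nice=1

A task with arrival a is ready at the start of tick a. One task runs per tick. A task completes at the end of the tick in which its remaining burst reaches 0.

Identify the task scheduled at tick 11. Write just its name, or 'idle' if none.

running at tick 11 = H

t=0: ready={A} → run A
t=1: ready={A} → run A
t=2: ready={A,C} → run A
t=3: ready={A,C,G,H} → run A
t=4: ready={C,D,G,H} → run G
t=5: ready={C,D,G,H} → run G
t=6: ready={C,D,E,G,H} → run G
t=7: ready={C,D,E,G,H} → run G
t=8: ready={C,D,E,G,H} → run G
t=9: ready={C,D,E,G,H} → run G
t=10: ready={C,D,E,G,H} → run G
t=11: ready={C,D,E,H} → run H
t=12: ready={C,D,E,H} → run H
t=13: ready={C,D,E,H} → run H
t=14: ready={C,D,E,H} → run H
t=15: ready={C,D,E,H} → run H
t=16: ready={C,D,E,H} → run H
t=17: ready={C,D,E} → run E
t=18: ready={C,D,E} → run E
t=19: ready={C,D,E} → run E
t=20: ready={C,D,E} → run E
t=21: ready={C,D,E} → run E
t=22: ready={C,D,E} → run E
t=23: ready={C,D,E} → run E
t=24: ready={C,D,E} → run E
t=25: ready={C,D} → run D
t=26: ready={C,D} → run D
t=27: ready={C,D} → run D
t=28: ready={C} → run C
t=29: ready={C} → run C
t=30: ready={C} → run C
t=31: ready={C} → run C
t=32: ready={C} → run C
t=33: ready={C} → run C
t=34: (idle)
t=35: (idle)
t=36: (idle)
t=37: (idle)
t=38: (idle)
t=39: (idle)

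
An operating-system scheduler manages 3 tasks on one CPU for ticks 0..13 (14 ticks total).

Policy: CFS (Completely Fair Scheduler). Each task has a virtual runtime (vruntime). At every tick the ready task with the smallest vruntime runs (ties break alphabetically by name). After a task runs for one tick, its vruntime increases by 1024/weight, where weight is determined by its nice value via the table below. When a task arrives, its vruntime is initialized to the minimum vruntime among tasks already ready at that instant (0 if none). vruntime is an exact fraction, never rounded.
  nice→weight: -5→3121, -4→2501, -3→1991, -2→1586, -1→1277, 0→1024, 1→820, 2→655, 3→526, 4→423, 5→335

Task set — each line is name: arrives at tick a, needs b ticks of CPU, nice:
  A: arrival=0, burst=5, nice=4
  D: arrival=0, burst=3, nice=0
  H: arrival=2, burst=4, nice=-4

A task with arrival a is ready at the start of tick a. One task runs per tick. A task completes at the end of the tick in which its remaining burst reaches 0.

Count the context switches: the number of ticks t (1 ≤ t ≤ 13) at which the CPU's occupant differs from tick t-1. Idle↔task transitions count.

t=0: vr[A=0 D=0] → run A
t=1: vr[A=1024/423 D=0] → run D
t=2: vr[A=1024/423 D=1 H=1] → run D
t=3: vr[A=1024/423 D=2 H=1] → run H
t=4: vr[A=1024/423 D=2 H=3525/2501] → run H
t=5: vr[A=1024/423 D=2 H=4549/2501] → run H
t=6: vr[A=1024/423 D=2 H=5573/2501] → run D
t=7: vr[A=1024/423 H=5573/2501] → run H
t=8: vr[A=1024/423] → run A
t=9: vr[A=2048/423] → run A
t=10: vr[A=1024/141] → run A
t=11: vr[A=4096/423] → run A
t=12: (idle)
t=13: (idle)

context switches = 6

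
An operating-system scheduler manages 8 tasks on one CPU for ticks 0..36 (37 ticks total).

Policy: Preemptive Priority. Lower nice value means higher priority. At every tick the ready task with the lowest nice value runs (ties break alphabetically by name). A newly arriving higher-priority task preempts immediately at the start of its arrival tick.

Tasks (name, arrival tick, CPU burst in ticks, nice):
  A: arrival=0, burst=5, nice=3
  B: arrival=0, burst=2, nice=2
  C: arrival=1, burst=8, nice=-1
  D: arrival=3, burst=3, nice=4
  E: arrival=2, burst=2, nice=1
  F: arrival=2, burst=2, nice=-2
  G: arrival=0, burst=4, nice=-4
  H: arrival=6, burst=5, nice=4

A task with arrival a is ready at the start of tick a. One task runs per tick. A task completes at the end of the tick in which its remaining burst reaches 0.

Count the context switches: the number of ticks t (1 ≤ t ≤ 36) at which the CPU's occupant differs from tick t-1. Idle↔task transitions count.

t=0: ready={A,B,G} → run G
t=1: ready={A,B,C,G} → run G
t=2: ready={A,B,C,E,F,G} → run G
t=3: ready={A,B,C,D,E,F,G} → run G
t=4: ready={A,B,C,D,E,F} → run F
t=5: ready={A,B,C,D,E,F} → run F
t=6: ready={A,B,C,D,E,H} → run C
t=7: ready={A,B,C,D,E,H} → run C
t=8: ready={A,B,C,D,E,H} → run C
t=9: ready={A,B,C,D,E,H} → run C
t=10: ready={A,B,C,D,E,H} → run C
t=11: ready={A,B,C,D,E,H} → run C
t=12: ready={A,B,C,D,E,H} → run C
t=13: ready={A,B,C,D,E,H} → run C
t=14: ready={A,B,D,E,H} → run E
t=15: ready={A,B,D,E,H} → run E
t=16: ready={A,B,D,H} → run B
t=17: ready={A,B,D,H} → run B
t=18: ready={A,D,H} → run A
t=19: ready={A,D,H} → run A
t=20: ready={A,D,H} → run A
t=21: ready={A,D,H} → run A
t=22: ready={A,D,H} → run A
t=23: ready={D,H} → run D
t=24: ready={D,H} → run D
t=25: ready={D,H} → run D
t=26: ready={H} → run H
t=27: ready={H} → run H
t=28: ready={H} → run H
t=29: ready={H} → run H
t=30: ready={H} → run H
t=31: (idle)
t=32: (idle)
t=33: (idle)
t=34: (idle)
t=35: (idle)
t=36: (idle)

context switches = 8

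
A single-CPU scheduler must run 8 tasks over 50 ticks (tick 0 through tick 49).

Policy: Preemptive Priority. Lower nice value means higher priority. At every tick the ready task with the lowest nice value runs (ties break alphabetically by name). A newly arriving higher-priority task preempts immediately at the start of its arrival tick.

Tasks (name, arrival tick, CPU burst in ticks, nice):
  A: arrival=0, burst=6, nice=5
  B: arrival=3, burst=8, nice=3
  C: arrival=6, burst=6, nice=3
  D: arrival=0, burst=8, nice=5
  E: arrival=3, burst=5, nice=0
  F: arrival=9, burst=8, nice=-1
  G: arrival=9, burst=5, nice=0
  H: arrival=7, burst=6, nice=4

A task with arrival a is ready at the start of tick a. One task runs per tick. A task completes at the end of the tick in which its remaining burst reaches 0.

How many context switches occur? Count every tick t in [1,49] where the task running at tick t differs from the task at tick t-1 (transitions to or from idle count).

t=0: ready={A,D} → run A
t=1: ready={A,D} → run A
t=2: ready={A,D} → run A
t=3: ready={A,B,D,E} → run E
t=4: ready={A,B,D,E} → run E
t=5: ready={A,B,D,E} → run E
t=6: ready={A,B,C,D,E} → run E
t=7: ready={A,B,C,D,E,H} → run E
t=8: ready={A,B,C,D,H} → run B
t=9: ready={A,B,C,D,F,G,H} → run F
t=10: ready={A,B,C,D,F,G,H} → run F
t=11: ready={A,B,C,D,F,G,H} → run F
t=12: ready={A,B,C,D,F,G,H} → run F
t=13: ready={A,B,C,D,F,G,H} → run F
t=14: ready={A,B,C,D,F,G,H} → run F
t=15: ready={A,B,C,D,F,G,H} → run F
t=16: ready={A,B,C,D,F,G,H} → run F
t=17: ready={A,B,C,D,G,H} → run G
t=18: ready={A,B,C,D,G,H} → run G
t=19: ready={A,B,C,D,G,H} → run G
t=20: ready={A,B,C,D,G,H} → run G
t=21: ready={A,B,C,D,G,H} → run G
t=22: ready={A,B,C,D,H} → run B
t=23: ready={A,B,C,D,H} → run B
t=24: ready={A,B,C,D,H} → run B
t=25: ready={A,B,C,D,H} → run B
t=26: ready={A,B,C,D,H} → run B
t=27: ready={A,B,C,D,H} → run B
t=28: ready={A,B,C,D,H} → run B
t=29: ready={A,C,D,H} → run C
t=30: ready={A,C,D,H} → run C
t=31: ready={A,C,D,H} → run C
t=32: ready={A,C,D,H} → run C
t=33: ready={A,C,D,H} → run C
t=34: ready={A,C,D,H} → run C
t=35: ready={A,D,H} → run H
t=36: ready={A,D,H} → run H
t=37: ready={A,D,H} → run H
t=38: ready={A,D,H} → run H
t=39: ready={A,D,H} → run H
t=40: ready={A,D,H} → run H
t=41: ready={A,D} → run A
t=42: ready={A,D} → run A
t=43: ready={A,D} → run A
t=44: ready={D} → run D
t=45: ready={D} → run D
t=46: ready={D} → run D
t=47: ready={D} → run D
t=48: ready={D} → run D
t=49: ready={D} → run D

context switches = 9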